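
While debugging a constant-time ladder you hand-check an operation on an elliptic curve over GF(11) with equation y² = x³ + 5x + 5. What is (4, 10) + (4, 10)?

tangent at (4, 10): λ = (3·4² + 5)/(2·10) ≡ 9/9. 9⁻¹ ≡ 5 (mod 11) since 9·5 = 45 ≡ 1, so λ ≡ 9·5 ≡ 1.
  x = λ² - 4 - 4 = 1 - 8 ≡ 4; y = λ·(4 - 4) - 10 ≡ 1. → (4, 1)

(4, 1)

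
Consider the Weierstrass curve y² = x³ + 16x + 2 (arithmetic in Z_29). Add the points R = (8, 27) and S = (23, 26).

(8, 27) + (23, 26). λ = (26 - 27)/(23 - 8) ≡ 28/15 mod 29. 15⁻¹ ≡ 2 (mod 29) since 15·2 = 30 ≡ 1, so λ ≡ 27.
  x = λ² - 8 - 23 = 729 - 31 ≡ 2; y = λ·(8 - 2) - 27 ≡ 19. → (2, 19)

(2, 19)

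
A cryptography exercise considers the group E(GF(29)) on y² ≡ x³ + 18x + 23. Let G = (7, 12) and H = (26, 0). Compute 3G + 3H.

(12, 13)

First 3G:
Repeated addition: build up to 3G.
2G: tangent at (7, 12): λ = (3·7² + 18)/(2·12) ≡ 20/24. 24⁻¹ ≡ 23 (mod 29), so λ ≡ 20·23 ≡ 25.
  x = λ² - 7 - 7 = 625 - 14 ≡ 2; y = λ·(7 - 2) - 12 ≡ 26. → (2, 26)
3G: (2, 26) + (7, 12). λ = (12 - 26)/(7 - 2) ≡ 15/5 mod 29. 5⁻¹ ≡ 6 (mod 29) since 5·6 = 30 ≡ 1, so λ ≡ 3.
  x = λ² - 2 - 7 = 9 - 9 ≡ 0; y = λ·(2 - 0) - 26 ≡ 9. → (0, 9)
3G = (0, 9).
Next 3H:
Repeated addition: build up to 3H.
2H: (26, 0) + (26, 0): same x and y₁ ≡ -y₂, so the sum is O.
3H: O + (26, 0) = (26, 0) (identity).
3H = (26, 0).
Finally 3G + 3H:
(0, 9) + (26, 0). λ = (0 - 9)/(26 - 0) ≡ 20/26 mod 29. 26⁻¹ ≡ 19 (mod 29), so λ ≡ 3.
  x = λ² - 0 - 26 = 9 - 26 ≡ 12; y = λ·(0 - 12) - 9 ≡ 13. → (12, 13)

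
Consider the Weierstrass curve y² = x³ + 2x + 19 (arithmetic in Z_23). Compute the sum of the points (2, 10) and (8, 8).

(8, 15)

(2, 10) + (8, 8). λ = (8 - 10)/(8 - 2) ≡ 21/6 mod 23. 6⁻¹ ≡ 4 (mod 23), so λ ≡ 15.
  x = λ² - 2 - 8 = 225 - 10 ≡ 8; y = λ·(2 - 8) - 10 ≡ 15. → (8, 15)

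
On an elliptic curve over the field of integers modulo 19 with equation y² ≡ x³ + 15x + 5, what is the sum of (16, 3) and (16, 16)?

The two points share x = 16 and their y-coordinates satisfy 3 + 16 ≡ 0 (mod 19), so they are inverses. Their sum is O.

O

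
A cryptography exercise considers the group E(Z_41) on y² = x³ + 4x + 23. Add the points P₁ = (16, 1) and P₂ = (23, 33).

(7, 5)

(16, 1) + (23, 33). λ = (33 - 1)/(23 - 16) ≡ 32/7 mod 41. 7⁻¹ ≡ 6 (mod 41) since 7·6 = 42 ≡ 1, so λ ≡ 28.
  x = λ² - 16 - 23 = 784 - 39 ≡ 7; y = λ·(16 - 7) - 1 ≡ 5. → (7, 5)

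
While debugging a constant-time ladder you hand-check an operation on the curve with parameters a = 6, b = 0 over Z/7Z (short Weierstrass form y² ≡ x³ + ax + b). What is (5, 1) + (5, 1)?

tangent at (5, 1): λ = (3·5² + 6)/(2·1) ≡ 4/2. 2⁻¹ ≡ 4 (mod 7), so λ ≡ 4·4 ≡ 2.
  x = λ² - 5 - 5 = 4 - 10 ≡ 1; y = λ·(5 - 1) - 1 ≡ 0. → (1, 0)

(1, 0)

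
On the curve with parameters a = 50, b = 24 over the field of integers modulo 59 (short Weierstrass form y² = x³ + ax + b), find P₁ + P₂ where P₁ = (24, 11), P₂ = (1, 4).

(24, 11) + (1, 4). λ = (4 - 11)/(1 - 24) ≡ 52/36 mod 59. 36⁻¹ ≡ 41 (mod 59), so λ ≡ 8.
  x = λ² - 24 - 1 = 64 - 25 ≡ 39; y = λ·(24 - 39) - 11 ≡ 46. → (39, 46)

(39, 46)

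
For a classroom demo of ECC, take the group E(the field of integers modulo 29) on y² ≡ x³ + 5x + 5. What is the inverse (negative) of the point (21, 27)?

-(21, 27) = (21, -27 mod 29) = (21, 2).

(21, 2)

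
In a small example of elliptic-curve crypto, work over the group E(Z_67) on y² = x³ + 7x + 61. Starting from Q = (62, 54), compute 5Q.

Repeated addition: build up to 5Q.
2Q: tangent at (62, 54): λ = (3·62² + 7)/(2·54) ≡ 15/41. 41⁻¹ ≡ 18 (mod 67), so λ ≡ 15·18 ≡ 2.
  x = λ² - 62 - 62 = 4 - 124 ≡ 14; y = λ·(62 - 14) - 54 ≡ 42. → (14, 42)
3Q: (14, 42) + (62, 54). λ = (54 - 42)/(62 - 14) ≡ 12/48 mod 67. 48⁻¹ ≡ 7 (mod 67), so λ ≡ 17.
  x = λ² - 14 - 62 = 289 - 76 ≡ 12; y = λ·(14 - 12) - 42 ≡ 59. → (12, 59)
4Q: (12, 59) + (62, 54). λ = (54 - 59)/(62 - 12) ≡ 62/50 mod 67. 50⁻¹ ≡ 63 (mod 67), so λ ≡ 20.
  x = λ² - 12 - 62 = 400 - 74 ≡ 58; y = λ·(12 - 58) - 59 ≡ 26. → (58, 26)
5Q: (58, 26) + (62, 54). λ = (54 - 26)/(62 - 58) ≡ 28/4 mod 67. 4⁻¹ ≡ 17 (mod 67) since 4·17 = 68 ≡ 1, so λ ≡ 7.
  x = λ² - 58 - 62 = 49 - 120 ≡ 63; y = λ·(58 - 63) - 26 ≡ 6. → (63, 6)

(63, 6)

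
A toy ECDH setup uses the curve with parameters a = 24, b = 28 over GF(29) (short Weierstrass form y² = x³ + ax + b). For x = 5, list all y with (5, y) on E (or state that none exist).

none

x³ + 24x + 28 = 273 ≡ 12 (mod 29).
12 is a non-residue mod 29; no y exists.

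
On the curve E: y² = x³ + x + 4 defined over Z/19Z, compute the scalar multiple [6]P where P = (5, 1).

(0, 17)

Repeated addition: build up to 6P.
2P: tangent at (5, 1): λ = (3·5² + 1)/(2·1) ≡ 0/2. 2⁻¹ ≡ 10 (mod 19), so λ ≡ 0·10 ≡ 0.
  x = λ² - 5 - 5 = 0 - 10 ≡ 9; y = λ·(5 - 9) - 1 ≡ 18. → (9, 18)
3P: (9, 18) + (5, 1). λ = (1 - 18)/(5 - 9) ≡ 2/15 mod 19. 15⁻¹ ≡ 14 (mod 19), so λ ≡ 9.
  x = λ² - 9 - 5 = 81 - 14 ≡ 10; y = λ·(9 - 10) - 18 ≡ 11. → (10, 11)
4P: (10, 11) + (5, 1). λ = (1 - 11)/(5 - 10) ≡ 9/14 mod 19. 14⁻¹ ≡ 15 (mod 19) since 14·15 = 210 ≡ 1, so λ ≡ 2.
  x = λ² - 10 - 5 = 4 - 15 ≡ 8; y = λ·(10 - 8) - 11 ≡ 12. → (8, 12)
5P: (8, 12) + (5, 1). λ = (1 - 12)/(5 - 8) ≡ 8/16 mod 19. 16⁻¹ ≡ 6 (mod 19) since 16·6 = 96 ≡ 1, so λ ≡ 10.
  x = λ² - 8 - 5 = 100 - 13 ≡ 11; y = λ·(8 - 11) - 12 ≡ 15. → (11, 15)
6P: (11, 15) + (5, 1). λ = (1 - 15)/(5 - 11) ≡ 5/13 mod 19. 13⁻¹ ≡ 3 (mod 19), so λ ≡ 15.
  x = λ² - 11 - 5 = 225 - 16 ≡ 0; y = λ·(11 - 0) - 15 ≡ 17. → (0, 17)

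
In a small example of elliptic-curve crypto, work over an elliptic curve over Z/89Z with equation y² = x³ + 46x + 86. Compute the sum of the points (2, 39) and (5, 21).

(29, 34)

(2, 39) + (5, 21). λ = (21 - 39)/(5 - 2) ≡ 71/3 mod 89. 3⁻¹ ≡ 30 (mod 89) since 3·30 = 90 ≡ 1, so λ ≡ 83.
  x = λ² - 2 - 5 = 6889 - 7 ≡ 29; y = λ·(2 - 29) - 39 ≡ 34. → (29, 34)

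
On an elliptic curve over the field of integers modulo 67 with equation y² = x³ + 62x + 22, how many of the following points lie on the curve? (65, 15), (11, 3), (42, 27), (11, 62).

2

(65, 15): 15² ≡ 24, rhs ≡ 24 → on.
(11, 3): 3² ≡ 9, rhs ≡ 25 → off.
(42, 27): 27² ≡ 59, rhs ≡ 66 → off.
(11, 62): 62² ≡ 25, rhs ≡ 25 → on.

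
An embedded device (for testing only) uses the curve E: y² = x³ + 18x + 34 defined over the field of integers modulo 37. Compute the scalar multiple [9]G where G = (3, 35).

Repeated addition: build up to 9G.
2G: tangent at (3, 35): λ = (3·3² + 18)/(2·35) ≡ 8/33. 33⁻¹ ≡ 9 (mod 37), so λ ≡ 8·9 ≡ 35.
  x = λ² - 3 - 3 = 1225 - 6 ≡ 35; y = λ·(3 - 35) - 35 ≡ 29. → (35, 29)
3G: (35, 29) + (3, 35). λ = (35 - 29)/(3 - 35) ≡ 6/5 mod 37. 5⁻¹ ≡ 15 (mod 37), so λ ≡ 16.
  x = λ² - 35 - 3 = 256 - 38 ≡ 33; y = λ·(35 - 33) - 29 ≡ 3. → (33, 3)
4G: (33, 3) + (3, 35). λ = (35 - 3)/(3 - 33) ≡ 32/7 mod 37. 7⁻¹ ≡ 16 (mod 37), so λ ≡ 31.
  x = λ² - 33 - 3 = 961 - 36 ≡ 0; y = λ·(33 - 0) - 3 ≡ 21. → (0, 21)
5G: (0, 21) + (3, 35). λ = (35 - 21)/(3 - 0) ≡ 14/3 mod 37. 3⁻¹ ≡ 25 (mod 37), so λ ≡ 17.
  x = λ² - 0 - 3 = 289 - 3 ≡ 27; y = λ·(0 - 27) - 21 ≡ 1. → (27, 1)
6G: (27, 1) + (3, 35). λ = (35 - 1)/(3 - 27) ≡ 34/13 mod 37. 13⁻¹ ≡ 20 (mod 37), so λ ≡ 14.
  x = λ² - 27 - 3 = 196 - 30 ≡ 18; y = λ·(27 - 18) - 1 ≡ 14. → (18, 14)
7G: (18, 14) + (3, 35). λ = (35 - 14)/(3 - 18) ≡ 21/22 mod 37. 22⁻¹ ≡ 32 (mod 37), so λ ≡ 6.
  x = λ² - 18 - 3 = 36 - 21 ≡ 15; y = λ·(18 - 15) - 14 ≡ 4. → (15, 4)
8G: (15, 4) + (3, 35). λ = (35 - 4)/(3 - 15) ≡ 31/25 mod 37. 25⁻¹ ≡ 3 (mod 37), so λ ≡ 19.
  x = λ² - 15 - 3 = 361 - 18 ≡ 10; y = λ·(15 - 10) - 4 ≡ 17. → (10, 17)
9G: (10, 17) + (3, 35). λ = (35 - 17)/(3 - 10) ≡ 18/30 mod 37. 30⁻¹ ≡ 21 (mod 37), so λ ≡ 8.
  x = λ² - 10 - 3 = 64 - 13 ≡ 14; y = λ·(10 - 14) - 17 ≡ 25. → (14, 25)

(14, 25)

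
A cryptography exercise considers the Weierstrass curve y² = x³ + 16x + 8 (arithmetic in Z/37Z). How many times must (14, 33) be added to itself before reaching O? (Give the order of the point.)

2P: tangent at (14, 33): λ = (3·14² + 16)/(2·33) ≡ 12/29. 29⁻¹ ≡ 23 (mod 37) since 29·23 = 667 ≡ 1, so λ ≡ 12·23 ≡ 17.
  x = λ² - 14 - 14 = 289 - 28 ≡ 2; y = λ·(14 - 2) - 33 ≡ 23. → (2, 23)
3P: (2, 23) + (14, 33). λ = (33 - 23)/(14 - 2) ≡ 10/12 mod 37. 12⁻¹ ≡ 34 (mod 37), so λ ≡ 7.
  x = λ² - 2 - 14 = 49 - 16 ≡ 33; y = λ·(2 - 33) - 23 ≡ 19. → (33, 19)
4P: (33, 19) + (14, 33). λ = (33 - 19)/(14 - 33) ≡ 14/18 mod 37. 18⁻¹ ≡ 35 (mod 37) since 18·35 = 630 ≡ 1, so λ ≡ 9.
  x = λ² - 33 - 14 = 81 - 47 ≡ 34; y = λ·(33 - 34) - 19 ≡ 9. → (34, 9)
5P: (34, 9) + (14, 33). λ = (33 - 9)/(14 - 34) ≡ 24/17 mod 37. 17⁻¹ ≡ 24 (mod 37), so λ ≡ 21.
  x = λ² - 34 - 14 = 441 - 48 ≡ 23; y = λ·(34 - 23) - 9 ≡ 0. → (23, 0)
6P: (23, 0) + (14, 33). λ = (33 - 0)/(14 - 23) ≡ 33/28 mod 37. 28⁻¹ ≡ 4 (mod 37), so λ ≡ 21.
  x = λ² - 23 - 14 = 441 - 37 ≡ 34; y = λ·(23 - 34) - 0 ≡ 28. → (34, 28)
7P: (34, 28) + (14, 33). λ = (33 - 28)/(14 - 34) ≡ 5/17 mod 37. 17⁻¹ ≡ 24 (mod 37), so λ ≡ 9.
  x = λ² - 34 - 14 = 81 - 48 ≡ 33; y = λ·(34 - 33) - 28 ≡ 18. → (33, 18)
8P: (33, 18) + (14, 33). λ = (33 - 18)/(14 - 33) ≡ 15/18 mod 37. 18⁻¹ ≡ 35 (mod 37), so λ ≡ 7.
  x = λ² - 33 - 14 = 49 - 47 ≡ 2; y = λ·(33 - 2) - 18 ≡ 14. → (2, 14)
9P: (2, 14) + (14, 33). λ = (33 - 14)/(14 - 2) ≡ 19/12 mod 37. 12⁻¹ ≡ 34 (mod 37) since 12·34 = 408 ≡ 1, so λ ≡ 17.
  x = λ² - 2 - 14 = 289 - 16 ≡ 14; y = λ·(2 - 14) - 14 ≡ 4. → (14, 4)
10P: (14, 4) + (14, 33): same x and y₁ ≡ -y₂, so the sum is O.
10P = O, so the order is 10.

10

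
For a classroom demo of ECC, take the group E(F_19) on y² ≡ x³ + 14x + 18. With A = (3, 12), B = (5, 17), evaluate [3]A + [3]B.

First 3A:
Repeated addition: build up to 3A.
2A: tangent at (3, 12): λ = (3·3² + 14)/(2·12) ≡ 3/5. 5⁻¹ ≡ 4 (mod 19), so λ ≡ 3·4 ≡ 12.
  x = λ² - 3 - 3 = 144 - 6 ≡ 5; y = λ·(3 - 5) - 12 ≡ 2. → (5, 2)
3A: (5, 2) + (3, 12). λ = (12 - 2)/(3 - 5) ≡ 10/17 mod 19. 17⁻¹ ≡ 9 (mod 19), so λ ≡ 14.
  x = λ² - 5 - 3 = 196 - 8 ≡ 17; y = λ·(5 - 17) - 2 ≡ 1. → (17, 1)
3A = (17, 1).
Next 3B:
Repeated addition: build up to 3B.
2B: tangent at (5, 17): λ = (3·5² + 14)/(2·17) ≡ 13/15. 15⁻¹ ≡ 14 (mod 19) since 15·14 = 210 ≡ 1, so λ ≡ 13·14 ≡ 11.
  x = λ² - 5 - 5 = 121 - 10 ≡ 16; y = λ·(5 - 16) - 17 ≡ 14. → (16, 14)
3B: (16, 14) + (5, 17). λ = (17 - 14)/(5 - 16) ≡ 3/8 mod 19. 8⁻¹ ≡ 12 (mod 19) since 8·12 = 96 ≡ 1, so λ ≡ 17.
  x = λ² - 16 - 5 = 289 - 21 ≡ 2; y = λ·(16 - 2) - 14 ≡ 15. → (2, 15)
3B = (2, 15).
Finally 3A + 3B:
(17, 1) + (2, 15). λ = (15 - 1)/(2 - 17) ≡ 14/4 mod 19. 4⁻¹ ≡ 5 (mod 19), so λ ≡ 13.
  x = λ² - 17 - 2 = 169 - 19 ≡ 17; y = λ·(17 - 17) - 1 ≡ 18. → (17, 18)

(17, 18)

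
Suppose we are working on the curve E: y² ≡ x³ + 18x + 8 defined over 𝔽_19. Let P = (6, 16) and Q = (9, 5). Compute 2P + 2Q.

(6, 16)

First 2P:
Repeated addition: build up to 2P.
2P: tangent at (6, 16): λ = (3·6² + 18)/(2·16) ≡ 12/13. 13⁻¹ ≡ 3 (mod 19), so λ ≡ 12·3 ≡ 17.
  x = λ² - 6 - 6 = 289 - 12 ≡ 11; y = λ·(6 - 11) - 16 ≡ 13. → (11, 13)
2P = (11, 13).
Next 2Q:
Repeated addition: build up to 2Q.
2Q: tangent at (9, 5): λ = (3·9² + 18)/(2·5) ≡ 14/10. 10⁻¹ ≡ 2 (mod 19) since 10·2 = 20 ≡ 1, so λ ≡ 14·2 ≡ 9.
  x = λ² - 9 - 9 = 81 - 18 ≡ 6; y = λ·(9 - 6) - 5 ≡ 3. → (6, 3)
2Q = (6, 3).
Finally 2P + 2Q:
(11, 13) + (6, 3). λ = (3 - 13)/(6 - 11) ≡ 9/14 mod 19. 14⁻¹ ≡ 15 (mod 19), so λ ≡ 2.
  x = λ² - 11 - 6 = 4 - 17 ≡ 6; y = λ·(11 - 6) - 13 ≡ 16. → (6, 16)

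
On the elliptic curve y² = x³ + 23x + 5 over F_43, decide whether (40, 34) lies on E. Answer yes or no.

yes

y² = 34² ≡ 38; x³ + 23x + 5 = 64925 ≡ 38 (mod 43). 38 = 38.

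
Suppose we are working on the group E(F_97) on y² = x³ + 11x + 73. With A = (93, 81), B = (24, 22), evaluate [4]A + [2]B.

First 4A:
Repeated addition: build up to 4A.
2A: tangent at (93, 81): λ = (3·93² + 11)/(2·81) ≡ 59/65. 65⁻¹ ≡ 3 (mod 97) since 65·3 = 195 ≡ 1, so λ ≡ 59·3 ≡ 80.
  x = λ² - 93 - 93 = 6400 - 186 ≡ 6; y = λ·(93 - 6) - 81 ≡ 89. → (6, 89)
3A: (6, 89) + (93, 81). λ = (81 - 89)/(93 - 6) ≡ 89/87 mod 97. 87⁻¹ ≡ 29 (mod 97) since 87·29 = 2523 ≡ 1, so λ ≡ 59.
  x = λ² - 6 - 93 = 3481 - 99 ≡ 84; y = λ·(6 - 84) - 89 ≡ 62. → (84, 62)
4A: (84, 62) + (93, 81). λ = (81 - 62)/(93 - 84) ≡ 19/9 mod 97. 9⁻¹ ≡ 54 (mod 97) since 9·54 = 486 ≡ 1, so λ ≡ 56.
  x = λ² - 84 - 93 = 3136 - 177 ≡ 49; y = λ·(84 - 49) - 62 ≡ 55. → (49, 55)
4A = (49, 55).
Next 2B:
Repeated addition: build up to 2B.
2B: tangent at (24, 22): λ = (3·24² + 11)/(2·22) ≡ 90/44. 44⁻¹ ≡ 86 (mod 97), so λ ≡ 90·86 ≡ 77.
  x = λ² - 24 - 24 = 5929 - 48 ≡ 61; y = λ·(24 - 61) - 22 ≡ 39. → (61, 39)
2B = (61, 39).
Finally 4A + 2B:
(49, 55) + (61, 39). λ = (39 - 55)/(61 - 49) ≡ 81/12 mod 97. 12⁻¹ ≡ 89 (mod 97), so λ ≡ 31.
  x = λ² - 49 - 61 = 961 - 110 ≡ 75; y = λ·(49 - 75) - 55 ≡ 12. → (75, 12)

(75, 12)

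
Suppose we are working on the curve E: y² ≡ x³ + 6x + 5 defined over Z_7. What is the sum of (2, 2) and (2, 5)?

The two points share x = 2 and their y-coordinates satisfy 2 + 5 ≡ 0 (mod 7), so they are inverses. Their sum is O.

O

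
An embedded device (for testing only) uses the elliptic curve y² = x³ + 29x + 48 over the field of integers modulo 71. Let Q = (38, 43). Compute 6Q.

(19, 43)

Double-and-add on 6 = (110)₂. Start with Q = (38, 43) for the leading 1-bit.
double: tangent at (38, 43): λ = (3·38² + 29)/(2·43) ≡ 30/15. 15⁻¹ ≡ 19 (mod 71), so λ ≡ 30·19 ≡ 2.
  x = λ² - 38 - 38 = 4 - 76 ≡ 70; y = λ·(38 - 70) - 43 ≡ 35. → (70, 35)
add Q: (70, 35) + (38, 43). λ = (43 - 35)/(38 - 70) ≡ 8/39 mod 71. 39⁻¹ ≡ 51 (mod 71) since 39·51 = 1989 ≡ 1, so λ ≡ 53.
  x = λ² - 70 - 38 = 2809 - 108 ≡ 3; y = λ·(70 - 3) - 35 ≡ 37. → (3, 37)
double: tangent at (3, 37): λ = (3·3² + 29)/(2·37) ≡ 56/3. 3⁻¹ ≡ 24 (mod 71) since 3·24 = 72 ≡ 1, so λ ≡ 56·24 ≡ 66.
  x = λ² - 3 - 3 = 4356 - 6 ≡ 19; y = λ·(3 - 19) - 37 ≡ 43. → (19, 43)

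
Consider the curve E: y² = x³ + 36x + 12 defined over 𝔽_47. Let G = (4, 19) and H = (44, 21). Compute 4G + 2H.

O

First 4G:
Repeated addition: build up to 4G.
2G: tangent at (4, 19): λ = (3·4² + 36)/(2·19) ≡ 37/38. 38⁻¹ ≡ 26 (mod 47), so λ ≡ 37·26 ≡ 22.
  x = λ² - 4 - 4 = 484 - 8 ≡ 6; y = λ·(4 - 6) - 19 ≡ 31. → (6, 31)
3G: (6, 31) + (4, 19). λ = (19 - 31)/(4 - 6) ≡ 35/45 mod 47. 45⁻¹ ≡ 23 (mod 47), so λ ≡ 6.
  x = λ² - 6 - 4 = 36 - 10 ≡ 26; y = λ·(6 - 26) - 31 ≡ 37. → (26, 37)
4G: (26, 37) + (4, 19). λ = (19 - 37)/(4 - 26) ≡ 29/25 mod 47. 25⁻¹ ≡ 32 (mod 47), so λ ≡ 35.
  x = λ² - 26 - 4 = 1225 - 30 ≡ 20; y = λ·(26 - 20) - 37 ≡ 32. → (20, 32)
4G = (20, 32).
Next 2H:
Repeated addition: build up to 2H.
2H: tangent at (44, 21): λ = (3·44² + 36)/(2·21) ≡ 16/42. 42⁻¹ ≡ 28 (mod 47), so λ ≡ 16·28 ≡ 25.
  x = λ² - 44 - 44 = 625 - 88 ≡ 20; y = λ·(44 - 20) - 21 ≡ 15. → (20, 15)
2H = (20, 15).
Finally 4G + 2H:
(20, 32) + (20, 15): same x and y₁ ≡ -y₂, so the sum is 𝒪.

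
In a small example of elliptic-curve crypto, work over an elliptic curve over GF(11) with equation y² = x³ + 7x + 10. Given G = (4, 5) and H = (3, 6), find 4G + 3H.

First 4G:
Repeated addition: build up to 4G.
2G: tangent at (4, 5): λ = (3·4² + 7)/(2·5) ≡ 0/10. 10⁻¹ ≡ 10 (mod 11), so λ ≡ 0·10 ≡ 0.
  x = λ² - 4 - 4 = 0 - 8 ≡ 3; y = λ·(4 - 3) - 5 ≡ 6. → (3, 6)
3G: (3, 6) + (4, 5). λ = (5 - 6)/(4 - 3) ≡ 10/1 mod 11. 1⁻¹ ≡ 1 (mod 11) since 1·1 = 1 ≡ 1, so λ ≡ 10.
  x = λ² - 3 - 4 = 100 - 7 ≡ 5; y = λ·(3 - 5) - 6 ≡ 7. → (5, 7)
4G: (5, 7) + (4, 5). λ = (5 - 7)/(4 - 5) ≡ 9/10 mod 11. 10⁻¹ ≡ 10 (mod 11), so λ ≡ 2.
  x = λ² - 5 - 4 = 4 - 9 ≡ 6; y = λ·(5 - 6) - 7 ≡ 2. → (6, 2)
4G = (6, 2).
Next 3H:
Repeated addition: build up to 3H.
2H: tangent at (3, 6): λ = (3·3² + 7)/(2·6) ≡ 1/1. 1⁻¹ ≡ 1 (mod 11) since 1·1 = 1 ≡ 1, so λ ≡ 1·1 ≡ 1.
  x = λ² - 3 - 3 = 1 - 6 ≡ 6; y = λ·(3 - 6) - 6 ≡ 2. → (6, 2)
3H: (6, 2) + (3, 6). λ = (6 - 2)/(3 - 6) ≡ 4/8 mod 11. 8⁻¹ ≡ 7 (mod 11) since 8·7 = 56 ≡ 1, so λ ≡ 6.
  x = λ² - 6 - 3 = 36 - 9 ≡ 5; y = λ·(6 - 5) - 2 ≡ 4. → (5, 4)
3H = (5, 4).
Finally 4G + 3H:
(6, 2) + (5, 4). λ = (4 - 2)/(5 - 6) ≡ 2/10 mod 11. 10⁻¹ ≡ 10 (mod 11) since 10·10 = 100 ≡ 1, so λ ≡ 9.
  x = λ² - 6 - 5 = 81 - 11 ≡ 4; y = λ·(6 - 4) - 2 ≡ 5. → (4, 5)

(4, 5)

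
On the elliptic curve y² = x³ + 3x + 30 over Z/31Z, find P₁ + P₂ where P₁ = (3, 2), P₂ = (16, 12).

(28, 5)

(3, 2) + (16, 12). λ = (12 - 2)/(16 - 3) ≡ 10/13 mod 31. 13⁻¹ ≡ 12 (mod 31), so λ ≡ 27.
  x = λ² - 3 - 16 = 729 - 19 ≡ 28; y = λ·(3 - 28) - 2 ≡ 5. → (28, 5)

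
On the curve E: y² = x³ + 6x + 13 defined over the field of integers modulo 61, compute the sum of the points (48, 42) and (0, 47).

(48, 42) + (0, 47). λ = (47 - 42)/(0 - 48) ≡ 5/13 mod 61. 13⁻¹ ≡ 47 (mod 61) since 13·47 = 611 ≡ 1, so λ ≡ 52.
  x = λ² - 48 - 0 = 2704 - 48 ≡ 33; y = λ·(48 - 33) - 42 ≡ 6. → (33, 6)

(33, 6)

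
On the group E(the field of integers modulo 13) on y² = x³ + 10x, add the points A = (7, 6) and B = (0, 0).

(7, 6) + (0, 0). λ = (0 - 6)/(0 - 7) ≡ 7/6 mod 13. 6⁻¹ ≡ 11 (mod 13), so λ ≡ 12.
  x = λ² - 7 - 0 = 144 - 7 ≡ 7; y = λ·(7 - 7) - 6 ≡ 7. → (7, 7)

(7, 7)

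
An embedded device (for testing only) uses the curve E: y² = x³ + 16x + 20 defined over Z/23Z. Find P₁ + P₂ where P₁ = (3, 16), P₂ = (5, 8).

(3, 16) + (5, 8). λ = (8 - 16)/(5 - 3) ≡ 15/2 mod 23. 2⁻¹ ≡ 12 (mod 23), so λ ≡ 19.
  x = λ² - 3 - 5 = 361 - 8 ≡ 8; y = λ·(3 - 8) - 16 ≡ 4. → (8, 4)

(8, 4)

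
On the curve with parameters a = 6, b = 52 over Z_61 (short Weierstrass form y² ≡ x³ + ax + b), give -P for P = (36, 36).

-(36, 36) = (36, -36 mod 61) = (36, 25).

(36, 25)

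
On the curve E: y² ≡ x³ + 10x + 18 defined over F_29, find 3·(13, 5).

Write G = (13, 5).
Repeated addition: build up to 3G.
2G: tangent at (13, 5): λ = (3·13² + 10)/(2·5) ≡ 24/10. 10⁻¹ ≡ 3 (mod 29), so λ ≡ 24·3 ≡ 14.
  x = λ² - 13 - 13 = 196 - 26 ≡ 25; y = λ·(13 - 25) - 5 ≡ 1. → (25, 1)
3G: (25, 1) + (13, 5). λ = (5 - 1)/(13 - 25) ≡ 4/17 mod 29. 17⁻¹ ≡ 12 (mod 29) since 17·12 = 204 ≡ 1, so λ ≡ 19.
  x = λ² - 25 - 13 = 361 - 38 ≡ 4; y = λ·(25 - 4) - 1 ≡ 21. → (4, 21)

(4, 21)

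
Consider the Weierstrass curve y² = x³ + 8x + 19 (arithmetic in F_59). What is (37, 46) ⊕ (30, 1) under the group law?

(55, 49)

(37, 46) + (30, 1). λ = (1 - 46)/(30 - 37) ≡ 14/52 mod 59. 52⁻¹ ≡ 42 (mod 59), so λ ≡ 57.
  x = λ² - 37 - 30 = 3249 - 67 ≡ 55; y = λ·(37 - 55) - 46 ≡ 49. → (55, 49)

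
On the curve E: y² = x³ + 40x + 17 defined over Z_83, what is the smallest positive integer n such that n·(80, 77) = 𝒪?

2P: tangent at (80, 77): λ = (3·80² + 40)/(2·77) ≡ 67/71. 71⁻¹ ≡ 76 (mod 83), so λ ≡ 67·76 ≡ 29.
  x = λ² - 80 - 80 = 841 - 160 ≡ 17; y = λ·(80 - 17) - 77 ≡ 7. → (17, 7)
3P: (17, 7) + (80, 77). λ = (77 - 7)/(80 - 17) ≡ 70/63 mod 83. 63⁻¹ ≡ 29 (mod 83), so λ ≡ 38.
  x = λ² - 17 - 80 = 1444 - 97 ≡ 19; y = λ·(17 - 19) - 7 ≡ 0. → (19, 0)
4P: (19, 0) + (80, 77). λ = (77 - 0)/(80 - 19) ≡ 77/61 mod 83. 61⁻¹ ≡ 49 (mod 83), so λ ≡ 38.
  x = λ² - 19 - 80 = 1444 - 99 ≡ 17; y = λ·(19 - 17) - 0 ≡ 76. → (17, 76)
5P: (17, 76) + (80, 77). λ = (77 - 76)/(80 - 17) ≡ 1/63 mod 83. 63⁻¹ ≡ 29 (mod 83), so λ ≡ 29.
  x = λ² - 17 - 80 = 841 - 97 ≡ 80; y = λ·(17 - 80) - 76 ≡ 6. → (80, 6)
6P: (80, 6) + (80, 77): same x and y₁ ≡ -y₂, so the sum is 𝒪.
6P = 𝒪, so the order is 6.

6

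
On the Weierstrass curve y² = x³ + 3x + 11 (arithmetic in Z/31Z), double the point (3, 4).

(10, 24)

tangent at (3, 4): λ = (3·3² + 3)/(2·4) ≡ 30/8. 8⁻¹ ≡ 4 (mod 31), so λ ≡ 30·4 ≡ 27.
  x = λ² - 3 - 3 = 729 - 6 ≡ 10; y = λ·(3 - 10) - 4 ≡ 24. → (10, 24)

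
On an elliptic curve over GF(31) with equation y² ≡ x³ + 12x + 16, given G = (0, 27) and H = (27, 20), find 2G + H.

First 2G:
Repeated addition: build up to 2G.
2G: tangent at (0, 27): λ = (3·0² + 12)/(2·27) ≡ 12/23. 23⁻¹ ≡ 27 (mod 31), so λ ≡ 12·27 ≡ 14.
  x = λ² - 0 - 0 = 196 - 0 ≡ 10; y = λ·(0 - 10) - 27 ≡ 19. → (10, 19)
2G = (10, 19).
Finally 2G + H:
(10, 19) + (27, 20). λ = (20 - 19)/(27 - 10) ≡ 1/17 mod 31. 17⁻¹ ≡ 11 (mod 31), so λ ≡ 11.
  x = λ² - 10 - 27 = 121 - 37 ≡ 22; y = λ·(10 - 22) - 19 ≡ 4. → (22, 4)

(22, 4)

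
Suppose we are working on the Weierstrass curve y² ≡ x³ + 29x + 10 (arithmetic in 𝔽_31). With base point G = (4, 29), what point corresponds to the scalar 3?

(28, 12)

Repeated addition: build up to 3G.
2G: tangent at (4, 29): λ = (3·4² + 29)/(2·29) ≡ 15/27. 27⁻¹ ≡ 23 (mod 31) since 27·23 = 621 ≡ 1, so λ ≡ 15·23 ≡ 4.
  x = λ² - 4 - 4 = 16 - 8 ≡ 8; y = λ·(4 - 8) - 29 ≡ 17. → (8, 17)
3G: (8, 17) + (4, 29). λ = (29 - 17)/(4 - 8) ≡ 12/27 mod 31. 27⁻¹ ≡ 23 (mod 31), so λ ≡ 28.
  x = λ² - 8 - 4 = 784 - 12 ≡ 28; y = λ·(8 - 28) - 17 ≡ 12. → (28, 12)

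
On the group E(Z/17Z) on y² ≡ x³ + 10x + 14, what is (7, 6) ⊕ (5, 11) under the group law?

(7, 6) + (5, 11). λ = (11 - 6)/(5 - 7) ≡ 5/15 mod 17. 15⁻¹ ≡ 8 (mod 17) since 15·8 = 120 ≡ 1, so λ ≡ 6.
  x = λ² - 7 - 5 = 36 - 12 ≡ 7; y = λ·(7 - 7) - 6 ≡ 11. → (7, 11)

(7, 11)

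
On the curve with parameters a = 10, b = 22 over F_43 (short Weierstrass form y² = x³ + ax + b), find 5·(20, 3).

(5, 38)

Write Q = (20, 3).
Double-and-add on 5 = (101)₂. Start with Q = (20, 3) for the leading 1-bit.
double: tangent at (20, 3): λ = (3·20² + 10)/(2·3) ≡ 6/6. 6⁻¹ ≡ 36 (mod 43), so λ ≡ 6·36 ≡ 1.
  x = λ² - 20 - 20 = 1 - 40 ≡ 4; y = λ·(20 - 4) - 3 ≡ 13. → (4, 13)
double: tangent at (4, 13): λ = (3·4² + 10)/(2·13) ≡ 15/26. 26⁻¹ ≡ 5 (mod 43), so λ ≡ 15·5 ≡ 32.
  x = λ² - 4 - 4 = 1024 - 8 ≡ 27; y = λ·(4 - 27) - 13 ≡ 25. → (27, 25)
add Q: (27, 25) + (20, 3). λ = (3 - 25)/(20 - 27) ≡ 21/36 mod 43. 36⁻¹ ≡ 6 (mod 43), so λ ≡ 40.
  x = λ² - 27 - 20 = 1600 - 47 ≡ 5; y = λ·(27 - 5) - 25 ≡ 38. → (5, 38)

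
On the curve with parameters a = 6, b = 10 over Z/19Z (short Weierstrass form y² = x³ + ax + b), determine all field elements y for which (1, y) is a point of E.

6, 13

x³ + 6x + 10 = 17 ≡ 17 (mod 19).
Square roots of 17 mod 19: 6 and 13 (since 6² = 36 ≡ 17).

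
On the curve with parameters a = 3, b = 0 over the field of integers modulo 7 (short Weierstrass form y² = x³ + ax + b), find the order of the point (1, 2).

4

2P: tangent at (1, 2): λ = (3·1² + 3)/(2·2) ≡ 6/4. 4⁻¹ ≡ 2 (mod 7), so λ ≡ 6·2 ≡ 5.
  x = λ² - 1 - 1 = 25 - 2 ≡ 2; y = λ·(1 - 2) - 2 ≡ 0. → (2, 0)
3P: (2, 0) + (1, 2). λ = (2 - 0)/(1 - 2) ≡ 2/6 mod 7. 6⁻¹ ≡ 6 (mod 7), so λ ≡ 5.
  x = λ² - 2 - 1 = 25 - 3 ≡ 1; y = λ·(2 - 1) - 0 ≡ 5. → (1, 5)
4P: (1, 5) + (1, 2): same x and y₁ ≡ -y₂, so the sum is O.
4P = O, so the order is 4.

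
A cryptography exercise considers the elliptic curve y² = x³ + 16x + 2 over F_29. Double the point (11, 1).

(8, 2)

tangent at (11, 1): λ = (3·11² + 16)/(2·1) ≡ 2/2. 2⁻¹ ≡ 15 (mod 29), so λ ≡ 2·15 ≡ 1.
  x = λ² - 11 - 11 = 1 - 22 ≡ 8; y = λ·(11 - 8) - 1 ≡ 2. → (8, 2)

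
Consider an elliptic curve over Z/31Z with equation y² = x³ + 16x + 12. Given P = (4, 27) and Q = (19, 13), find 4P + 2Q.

First 4P:
Double-and-add on 4 = (100)₂. Start with P = (4, 27) for the leading 1-bit.
double: tangent at (4, 27): λ = (3·4² + 16)/(2·27) ≡ 2/23. 23⁻¹ ≡ 27 (mod 31), so λ ≡ 2·27 ≡ 23.
  x = λ² - 4 - 4 = 529 - 8 ≡ 25; y = λ·(4 - 25) - 27 ≡ 17. → (25, 17)
double: tangent at (25, 17): λ = (3·25² + 16)/(2·17) ≡ 0/3. 3⁻¹ ≡ 21 (mod 31) since 3·21 = 63 ≡ 1, so λ ≡ 0·21 ≡ 0.
  x = λ² - 25 - 25 = 0 - 50 ≡ 12; y = λ·(25 - 12) - 17 ≡ 14. → (12, 14)
4P = (12, 14).
Next 2Q:
Repeated addition: build up to 2Q.
2Q: tangent at (19, 13): λ = (3·19² + 16)/(2·13) ≡ 14/26. 26⁻¹ ≡ 6 (mod 31) since 26·6 = 156 ≡ 1, so λ ≡ 14·6 ≡ 22.
  x = λ² - 19 - 19 = 484 - 38 ≡ 12; y = λ·(19 - 12) - 13 ≡ 17. → (12, 17)
2Q = (12, 17).
Finally 4P + 2Q:
(12, 14) + (12, 17): same x and y₁ ≡ -y₂, so the sum is ∞.

O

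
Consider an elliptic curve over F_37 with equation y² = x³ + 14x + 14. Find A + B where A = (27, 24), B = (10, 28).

(3, 3)

(27, 24) + (10, 28). λ = (28 - 24)/(10 - 27) ≡ 4/20 mod 37. 20⁻¹ ≡ 13 (mod 37), so λ ≡ 15.
  x = λ² - 27 - 10 = 225 - 37 ≡ 3; y = λ·(27 - 3) - 24 ≡ 3. → (3, 3)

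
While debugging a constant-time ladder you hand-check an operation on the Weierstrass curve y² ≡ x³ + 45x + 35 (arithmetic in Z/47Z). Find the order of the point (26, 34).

11

2P: tangent at (26, 34): λ = (3·26² + 45)/(2·34) ≡ 5/21. 21⁻¹ ≡ 9 (mod 47), so λ ≡ 5·9 ≡ 45.
  x = λ² - 26 - 26 = 2025 - 52 ≡ 46; y = λ·(26 - 46) - 34 ≡ 6. → (46, 6)
3P: (46, 6) + (26, 34). λ = (34 - 6)/(26 - 46) ≡ 28/27 mod 47. 27⁻¹ ≡ 7 (mod 47) since 27·7 = 189 ≡ 1, so λ ≡ 8.
  x = λ² - 46 - 26 = 64 - 72 ≡ 39; y = λ·(46 - 39) - 6 ≡ 3. → (39, 3)
4P: (39, 3) + (26, 34). λ = (34 - 3)/(26 - 39) ≡ 31/34 mod 47. 34⁻¹ ≡ 18 (mod 47), so λ ≡ 41.
  x = λ² - 39 - 26 = 1681 - 65 ≡ 18; y = λ·(39 - 18) - 3 ≡ 12. → (18, 12)
5P: (18, 12) + (26, 34). λ = (34 - 12)/(26 - 18) ≡ 22/8 mod 47. 8⁻¹ ≡ 6 (mod 47), so λ ≡ 38.
  x = λ² - 18 - 26 = 1444 - 44 ≡ 37; y = λ·(18 - 37) - 12 ≡ 18. → (37, 18)
6P: (37, 18) + (26, 34). λ = (34 - 18)/(26 - 37) ≡ 16/36 mod 47. 36⁻¹ ≡ 17 (mod 47), so λ ≡ 37.
  x = λ² - 37 - 26 = 1369 - 63 ≡ 37; y = λ·(37 - 37) - 18 ≡ 29. → (37, 29)
7P: (37, 29) + (26, 34). λ = (34 - 29)/(26 - 37) ≡ 5/36 mod 47. 36⁻¹ ≡ 17 (mod 47), so λ ≡ 38.
  x = λ² - 37 - 26 = 1444 - 63 ≡ 18; y = λ·(37 - 18) - 29 ≡ 35. → (18, 35)
8P: (18, 35) + (26, 34). λ = (34 - 35)/(26 - 18) ≡ 46/8 mod 47. 8⁻¹ ≡ 6 (mod 47), so λ ≡ 41.
  x = λ² - 18 - 26 = 1681 - 44 ≡ 39; y = λ·(18 - 39) - 35 ≡ 44. → (39, 44)
9P: (39, 44) + (26, 34). λ = (34 - 44)/(26 - 39) ≡ 37/34 mod 47. 34⁻¹ ≡ 18 (mod 47), so λ ≡ 8.
  x = λ² - 39 - 26 = 64 - 65 ≡ 46; y = λ·(39 - 46) - 44 ≡ 41. → (46, 41)
10P: (46, 41) + (26, 34). λ = (34 - 41)/(26 - 46) ≡ 40/27 mod 47. 27⁻¹ ≡ 7 (mod 47) since 27·7 = 189 ≡ 1, so λ ≡ 45.
  x = λ² - 46 - 26 = 2025 - 72 ≡ 26; y = λ·(46 - 26) - 41 ≡ 13. → (26, 13)
11P: (26, 13) + (26, 34): same x and y₁ ≡ -y₂, so the sum is ∞.
11P = ∞, so the order is 11.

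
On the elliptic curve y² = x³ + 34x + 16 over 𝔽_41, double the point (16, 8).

(25, 38)

tangent at (16, 8): λ = (3·16² + 34)/(2·8) ≡ 23/16. 16⁻¹ ≡ 18 (mod 41) since 16·18 = 288 ≡ 1, so λ ≡ 23·18 ≡ 4.
  x = λ² - 16 - 16 = 16 - 32 ≡ 25; y = λ·(16 - 25) - 8 ≡ 38. → (25, 38)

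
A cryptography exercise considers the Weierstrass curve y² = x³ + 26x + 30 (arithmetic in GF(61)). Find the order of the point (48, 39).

2P: tangent at (48, 39): λ = (3·48² + 26)/(2·39) ≡ 45/17. 17⁻¹ ≡ 18 (mod 61) since 17·18 = 306 ≡ 1, so λ ≡ 45·18 ≡ 17.
  x = λ² - 48 - 48 = 289 - 96 ≡ 10; y = λ·(48 - 10) - 39 ≡ 58. → (10, 58)
3P: (10, 58) + (48, 39). λ = (39 - 58)/(48 - 10) ≡ 42/38 mod 61. 38⁻¹ ≡ 53 (mod 61) since 38·53 = 2014 ≡ 1, so λ ≡ 30.
  x = λ² - 10 - 48 = 900 - 58 ≡ 49; y = λ·(10 - 49) - 58 ≡ 53. → (49, 53)
4P: (49, 53) + (48, 39). λ = (39 - 53)/(48 - 49) ≡ 47/60 mod 61. 60⁻¹ ≡ 60 (mod 61) since 60·60 = 3600 ≡ 1, so λ ≡ 14.
  x = λ² - 49 - 48 = 196 - 97 ≡ 38; y = λ·(49 - 38) - 53 ≡ 40. → (38, 40)
5P: (38, 40) + (48, 39). λ = (39 - 40)/(48 - 38) ≡ 60/10 mod 61. 10⁻¹ ≡ 55 (mod 61), so λ ≡ 6.
  x = λ² - 38 - 48 = 36 - 86 ≡ 11; y = λ·(38 - 11) - 40 ≡ 0. → (11, 0)
6P: (11, 0) + (48, 39). λ = (39 - 0)/(48 - 11) ≡ 39/37 mod 61. 37⁻¹ ≡ 33 (mod 61) since 37·33 = 1221 ≡ 1, so λ ≡ 6.
  x = λ² - 11 - 48 = 36 - 59 ≡ 38; y = λ·(11 - 38) - 0 ≡ 21. → (38, 21)
7P: (38, 21) + (48, 39). λ = (39 - 21)/(48 - 38) ≡ 18/10 mod 61. 10⁻¹ ≡ 55 (mod 61), so λ ≡ 14.
  x = λ² - 38 - 48 = 196 - 86 ≡ 49; y = λ·(38 - 49) - 21 ≡ 8. → (49, 8)
8P: (49, 8) + (48, 39). λ = (39 - 8)/(48 - 49) ≡ 31/60 mod 61. 60⁻¹ ≡ 60 (mod 61) since 60·60 = 3600 ≡ 1, so λ ≡ 30.
  x = λ² - 49 - 48 = 900 - 97 ≡ 10; y = λ·(49 - 10) - 8 ≡ 3. → (10, 3)
9P: (10, 3) + (48, 39). λ = (39 - 3)/(48 - 10) ≡ 36/38 mod 61. 38⁻¹ ≡ 53 (mod 61) since 38·53 = 2014 ≡ 1, so λ ≡ 17.
  x = λ² - 10 - 48 = 289 - 58 ≡ 48; y = λ·(10 - 48) - 3 ≡ 22. → (48, 22)
10P: (48, 22) + (48, 39): same x and y₁ ≡ -y₂, so the sum is O.
10P = O, so the order is 10.

10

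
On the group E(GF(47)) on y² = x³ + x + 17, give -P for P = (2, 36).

(2, 11)

-(2, 36) = (2, -36 mod 47) = (2, 11).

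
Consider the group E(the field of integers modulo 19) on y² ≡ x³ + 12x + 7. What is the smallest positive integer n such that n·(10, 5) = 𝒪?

5

2P: tangent at (10, 5): λ = (3·10² + 12)/(2·5) ≡ 8/10. 10⁻¹ ≡ 2 (mod 19), so λ ≡ 8·2 ≡ 16.
  x = λ² - 10 - 10 = 256 - 20 ≡ 8; y = λ·(10 - 8) - 5 ≡ 8. → (8, 8)
3P: (8, 8) + (10, 5). λ = (5 - 8)/(10 - 8) ≡ 16/2 mod 19. 2⁻¹ ≡ 10 (mod 19) since 2·10 = 20 ≡ 1, so λ ≡ 8.
  x = λ² - 8 - 10 = 64 - 18 ≡ 8; y = λ·(8 - 8) - 8 ≡ 11. → (8, 11)
4P: (8, 11) + (10, 5). λ = (5 - 11)/(10 - 8) ≡ 13/2 mod 19. 2⁻¹ ≡ 10 (mod 19), so λ ≡ 16.
  x = λ² - 8 - 10 = 256 - 18 ≡ 10; y = λ·(8 - 10) - 11 ≡ 14. → (10, 14)
5P: (10, 14) + (10, 5): same x and y₁ ≡ -y₂, so the sum is 𝒪.
5P = 𝒪, so the order is 5.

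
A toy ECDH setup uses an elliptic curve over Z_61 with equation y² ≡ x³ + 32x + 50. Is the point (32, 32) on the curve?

y² = 32² ≡ 48; x³ + 32x + 50 = 33842 ≡ 48 (mod 61). 48 = 48.

yes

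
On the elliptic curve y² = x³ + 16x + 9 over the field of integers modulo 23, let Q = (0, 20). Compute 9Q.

(0, 3)

Repeated addition: build up to 9Q.
2Q: tangent at (0, 20): λ = (3·0² + 16)/(2·20) ≡ 16/17. 17⁻¹ ≡ 19 (mod 23), so λ ≡ 16·19 ≡ 5.
  x = λ² - 0 - 0 = 25 - 0 ≡ 2; y = λ·(0 - 2) - 20 ≡ 16. → (2, 16)
3Q: (2, 16) + (0, 20). λ = (20 - 16)/(0 - 2) ≡ 4/21 mod 23. 21⁻¹ ≡ 11 (mod 23), so λ ≡ 21.
  x = λ² - 2 - 0 = 441 - 2 ≡ 2; y = λ·(2 - 2) - 16 ≡ 7. → (2, 7)
4Q: (2, 7) + (0, 20). λ = (20 - 7)/(0 - 2) ≡ 13/21 mod 23. 21⁻¹ ≡ 11 (mod 23), so λ ≡ 5.
  x = λ² - 2 - 0 = 25 - 2 ≡ 0; y = λ·(2 - 0) - 7 ≡ 3. → (0, 3)
5Q: (0, 3) + (0, 20): same x and y₁ ≡ -y₂, so the sum is 𝒪.
6Q: 𝒪 + (0, 20) = (0, 20) (identity).
7Q: tangent at (0, 20): λ = (3·0² + 16)/(2·20) ≡ 16/17. 17⁻¹ ≡ 19 (mod 23), so λ ≡ 16·19 ≡ 5.
  x = λ² - 0 - 0 = 25 - 0 ≡ 2; y = λ·(0 - 2) - 20 ≡ 16. → (2, 16)
8Q: (2, 16) + (0, 20). λ = (20 - 16)/(0 - 2) ≡ 4/21 mod 23. 21⁻¹ ≡ 11 (mod 23), so λ ≡ 21.
  x = λ² - 2 - 0 = 441 - 2 ≡ 2; y = λ·(2 - 2) - 16 ≡ 7. → (2, 7)
9Q: (2, 7) + (0, 20). λ = (20 - 7)/(0 - 2) ≡ 13/21 mod 23. 21⁻¹ ≡ 11 (mod 23) since 21·11 = 231 ≡ 1, so λ ≡ 5.
  x = λ² - 2 - 0 = 25 - 2 ≡ 0; y = λ·(2 - 0) - 7 ≡ 3. → (0, 3)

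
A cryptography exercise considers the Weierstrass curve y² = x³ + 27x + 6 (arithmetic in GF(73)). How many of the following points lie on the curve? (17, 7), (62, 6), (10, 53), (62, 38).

3

(17, 7): 7² ≡ 49, rhs ≡ 49 → on.
(62, 6): 6² ≡ 36, rhs ≡ 57 → off.
(10, 53): 53² ≡ 35, rhs ≡ 35 → on.
(62, 38): 38² ≡ 57, rhs ≡ 57 → on.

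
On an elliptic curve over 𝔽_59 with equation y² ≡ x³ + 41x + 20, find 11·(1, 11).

(24, 14)

Write Q = (1, 11).
Repeated addition: build up to 11Q.
2Q: tangent at (1, 11): λ = (3·1² + 41)/(2·11) ≡ 44/22. 22⁻¹ ≡ 51 (mod 59), so λ ≡ 44·51 ≡ 2.
  x = λ² - 1 - 1 = 4 - 2 ≡ 2; y = λ·(1 - 2) - 11 ≡ 46. → (2, 46)
3Q: (2, 46) + (1, 11). λ = (11 - 46)/(1 - 2) ≡ 24/58 mod 59. 58⁻¹ ≡ 58 (mod 59), so λ ≡ 35.
  x = λ² - 2 - 1 = 1225 - 3 ≡ 42; y = λ·(2 - 42) - 46 ≡ 29. → (42, 29)
4Q: (42, 29) + (1, 11). λ = (11 - 29)/(1 - 42) ≡ 41/18 mod 59. 18⁻¹ ≡ 23 (mod 59), so λ ≡ 58.
  x = λ² - 42 - 1 = 3364 - 43 ≡ 17; y = λ·(42 - 17) - 29 ≡ 5. → (17, 5)
5Q: (17, 5) + (1, 11). λ = (11 - 5)/(1 - 17) ≡ 6/43 mod 59. 43⁻¹ ≡ 11 (mod 59) since 43·11 = 473 ≡ 1, so λ ≡ 7.
  x = λ² - 17 - 1 = 49 - 18 ≡ 31; y = λ·(17 - 31) - 5 ≡ 15. → (31, 15)
6Q: (31, 15) + (1, 11). λ = (11 - 15)/(1 - 31) ≡ 55/29 mod 59. 29⁻¹ ≡ 57 (mod 59), so λ ≡ 8.
  x = λ² - 31 - 1 = 64 - 32 ≡ 32; y = λ·(31 - 32) - 15 ≡ 36. → (32, 36)
7Q: (32, 36) + (1, 11). λ = (11 - 36)/(1 - 32) ≡ 34/28 mod 59. 28⁻¹ ≡ 19 (mod 59), so λ ≡ 56.
  x = λ² - 32 - 1 = 3136 - 33 ≡ 35; y = λ·(32 - 35) - 36 ≡ 32. → (35, 32)
8Q: (35, 32) + (1, 11). λ = (11 - 32)/(1 - 35) ≡ 38/25 mod 59. 25⁻¹ ≡ 26 (mod 59), so λ ≡ 44.
  x = λ² - 35 - 1 = 1936 - 36 ≡ 12; y = λ·(35 - 12) - 32 ≡ 36. → (12, 36)
9Q: (12, 36) + (1, 11). λ = (11 - 36)/(1 - 12) ≡ 34/48 mod 59. 48⁻¹ ≡ 16 (mod 59), so λ ≡ 13.
  x = λ² - 12 - 1 = 169 - 13 ≡ 38; y = λ·(12 - 38) - 36 ≡ 39. → (38, 39)
10Q: (38, 39) + (1, 11). λ = (11 - 39)/(1 - 38) ≡ 31/22 mod 59. 22⁻¹ ≡ 51 (mod 59), so λ ≡ 47.
  x = λ² - 38 - 1 = 2209 - 39 ≡ 46; y = λ·(38 - 46) - 39 ≡ 57. → (46, 57)
11Q: (46, 57) + (1, 11). λ = (11 - 57)/(1 - 46) ≡ 13/14 mod 59. 14⁻¹ ≡ 38 (mod 59), so λ ≡ 22.
  x = λ² - 46 - 1 = 484 - 47 ≡ 24; y = λ·(46 - 24) - 57 ≡ 14. → (24, 14)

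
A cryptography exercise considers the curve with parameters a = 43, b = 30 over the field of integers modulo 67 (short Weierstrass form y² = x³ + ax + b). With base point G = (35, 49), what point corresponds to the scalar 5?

(40, 31)

Double-and-add on 5 = (101)₂. Start with G = (35, 49) for the leading 1-bit.
double: tangent at (35, 49): λ = (3·35² + 43)/(2·49) ≡ 33/31. 31⁻¹ ≡ 13 (mod 67) since 31·13 = 403 ≡ 1, so λ ≡ 33·13 ≡ 27.
  x = λ² - 35 - 35 = 729 - 70 ≡ 56; y = λ·(35 - 56) - 49 ≡ 54. → (56, 54)
double: tangent at (56, 54): λ = (3·56² + 43)/(2·54) ≡ 4/41. 41⁻¹ ≡ 18 (mod 67), so λ ≡ 4·18 ≡ 5.
  x = λ² - 56 - 56 = 25 - 112 ≡ 47; y = λ·(56 - 47) - 54 ≡ 58. → (47, 58)
add G: (47, 58) + (35, 49). λ = (49 - 58)/(35 - 47) ≡ 58/55 mod 67. 55⁻¹ ≡ 39 (mod 67), so λ ≡ 51.
  x = λ² - 47 - 35 = 2601 - 82 ≡ 40; y = λ·(47 - 40) - 58 ≡ 31. → (40, 31)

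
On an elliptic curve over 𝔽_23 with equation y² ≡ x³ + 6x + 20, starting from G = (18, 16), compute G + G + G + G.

Double-and-add on 4 = (100)₂. Start with G = (18, 16) for the leading 1-bit.
double: tangent at (18, 16): λ = (3·18² + 6)/(2·16) ≡ 12/9. 9⁻¹ ≡ 18 (mod 23) since 9·18 = 162 ≡ 1, so λ ≡ 12·18 ≡ 9.
  x = λ² - 18 - 18 = 81 - 36 ≡ 22; y = λ·(18 - 22) - 16 ≡ 17. → (22, 17)
double: tangent at (22, 17): λ = (3·22² + 6)/(2·17) ≡ 9/11. 11⁻¹ ≡ 21 (mod 23), so λ ≡ 9·21 ≡ 5.
  x = λ² - 22 - 22 = 25 - 44 ≡ 4; y = λ·(22 - 4) - 17 ≡ 4. → (4, 4)

(4, 4)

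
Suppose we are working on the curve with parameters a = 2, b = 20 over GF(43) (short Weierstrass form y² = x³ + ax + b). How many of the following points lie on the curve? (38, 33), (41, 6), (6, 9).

1

(38, 33): 33² ≡ 14, rhs ≡ 14 → on.
(41, 6): 6² ≡ 36, rhs ≡ 8 → off.
(6, 9): 9² ≡ 38, rhs ≡ 33 → off.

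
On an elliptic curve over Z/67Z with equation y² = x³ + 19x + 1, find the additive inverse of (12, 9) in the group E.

(12, 58)

-(12, 9) = (12, -9 mod 67) = (12, 58).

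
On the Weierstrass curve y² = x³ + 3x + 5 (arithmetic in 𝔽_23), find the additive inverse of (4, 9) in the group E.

-(4, 9) = (4, -9 mod 23) = (4, 14).

(4, 14)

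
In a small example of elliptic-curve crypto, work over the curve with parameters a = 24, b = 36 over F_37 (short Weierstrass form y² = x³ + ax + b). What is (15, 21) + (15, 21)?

tangent at (15, 21): λ = (3·15² + 24)/(2·21) ≡ 33/5. 5⁻¹ ≡ 15 (mod 37), so λ ≡ 33·15 ≡ 14.
  x = λ² - 15 - 15 = 196 - 30 ≡ 18; y = λ·(15 - 18) - 21 ≡ 11. → (18, 11)

(18, 11)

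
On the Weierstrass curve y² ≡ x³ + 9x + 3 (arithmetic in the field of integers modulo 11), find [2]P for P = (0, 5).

(4, 9)

tangent at (0, 5): λ = (3·0² + 9)/(2·5) ≡ 9/10. 10⁻¹ ≡ 10 (mod 11) since 10·10 = 100 ≡ 1, so λ ≡ 9·10 ≡ 2.
  x = λ² - 0 - 0 = 4 - 0 ≡ 4; y = λ·(0 - 4) - 5 ≡ 9. → (4, 9)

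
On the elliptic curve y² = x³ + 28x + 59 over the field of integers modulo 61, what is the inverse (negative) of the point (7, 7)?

(7, 54)

-(7, 7) = (7, -7 mod 61) = (7, 54).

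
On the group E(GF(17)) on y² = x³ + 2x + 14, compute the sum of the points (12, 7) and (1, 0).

(3, 8)

(12, 7) + (1, 0). λ = (0 - 7)/(1 - 12) ≡ 10/6 mod 17. 6⁻¹ ≡ 3 (mod 17), so λ ≡ 13.
  x = λ² - 12 - 1 = 169 - 13 ≡ 3; y = λ·(12 - 3) - 7 ≡ 8. → (3, 8)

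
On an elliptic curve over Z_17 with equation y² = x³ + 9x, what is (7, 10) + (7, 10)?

(4, 10)

tangent at (7, 10): λ = (3·7² + 9)/(2·10) ≡ 3/3. 3⁻¹ ≡ 6 (mod 17) since 3·6 = 18 ≡ 1, so λ ≡ 3·6 ≡ 1.
  x = λ² - 7 - 7 = 1 - 14 ≡ 4; y = λ·(7 - 4) - 10 ≡ 10. → (4, 10)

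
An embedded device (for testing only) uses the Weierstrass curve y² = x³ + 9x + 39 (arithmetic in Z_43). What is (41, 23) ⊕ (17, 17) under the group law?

(41, 23) + (17, 17). λ = (17 - 23)/(17 - 41) ≡ 37/19 mod 43. 19⁻¹ ≡ 34 (mod 43) since 19·34 = 646 ≡ 1, so λ ≡ 11.
  x = λ² - 41 - 17 = 121 - 58 ≡ 20; y = λ·(41 - 20) - 23 ≡ 36. → (20, 36)

(20, 36)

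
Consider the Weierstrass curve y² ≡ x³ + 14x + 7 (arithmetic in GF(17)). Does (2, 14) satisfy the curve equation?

yes

y² = 14² ≡ 9; x³ + 14x + 7 = 43 ≡ 9 (mod 17). 9 = 9.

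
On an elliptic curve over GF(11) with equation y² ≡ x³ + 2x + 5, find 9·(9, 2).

Write G = (9, 2).
Double-and-add on 9 = (1001)₂. Start with G = (9, 2) for the leading 1-bit.
double: tangent at (9, 2): λ = (3·9² + 2)/(2·2) ≡ 3/4. 4⁻¹ ≡ 3 (mod 11) since 4·3 = 12 ≡ 1, so λ ≡ 3·3 ≡ 9.
  x = λ² - 9 - 9 = 81 - 18 ≡ 8; y = λ·(9 - 8) - 2 ≡ 7. → (8, 7)
double: tangent at (8, 7): λ = (3·8² + 2)/(2·7) ≡ 7/3. 3⁻¹ ≡ 4 (mod 11) since 3·4 = 12 ≡ 1, so λ ≡ 7·4 ≡ 6.
  x = λ² - 8 - 8 = 36 - 16 ≡ 9; y = λ·(8 - 9) - 7 ≡ 9. → (9, 9)
double: tangent at (9, 9): λ = (3·9² + 2)/(2·9) ≡ 3/7. 7⁻¹ ≡ 8 (mod 11), so λ ≡ 3·8 ≡ 2.
  x = λ² - 9 - 9 = 4 - 18 ≡ 8; y = λ·(9 - 8) - 9 ≡ 4. → (8, 4)
add G: (8, 4) + (9, 2). λ = (2 - 4)/(9 - 8) ≡ 9/1 mod 11. 1⁻¹ ≡ 1 (mod 11) since 1·1 = 1 ≡ 1, so λ ≡ 9.
  x = λ² - 8 - 9 = 81 - 17 ≡ 9; y = λ·(8 - 9) - 4 ≡ 9. → (9, 9)

(9, 9)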